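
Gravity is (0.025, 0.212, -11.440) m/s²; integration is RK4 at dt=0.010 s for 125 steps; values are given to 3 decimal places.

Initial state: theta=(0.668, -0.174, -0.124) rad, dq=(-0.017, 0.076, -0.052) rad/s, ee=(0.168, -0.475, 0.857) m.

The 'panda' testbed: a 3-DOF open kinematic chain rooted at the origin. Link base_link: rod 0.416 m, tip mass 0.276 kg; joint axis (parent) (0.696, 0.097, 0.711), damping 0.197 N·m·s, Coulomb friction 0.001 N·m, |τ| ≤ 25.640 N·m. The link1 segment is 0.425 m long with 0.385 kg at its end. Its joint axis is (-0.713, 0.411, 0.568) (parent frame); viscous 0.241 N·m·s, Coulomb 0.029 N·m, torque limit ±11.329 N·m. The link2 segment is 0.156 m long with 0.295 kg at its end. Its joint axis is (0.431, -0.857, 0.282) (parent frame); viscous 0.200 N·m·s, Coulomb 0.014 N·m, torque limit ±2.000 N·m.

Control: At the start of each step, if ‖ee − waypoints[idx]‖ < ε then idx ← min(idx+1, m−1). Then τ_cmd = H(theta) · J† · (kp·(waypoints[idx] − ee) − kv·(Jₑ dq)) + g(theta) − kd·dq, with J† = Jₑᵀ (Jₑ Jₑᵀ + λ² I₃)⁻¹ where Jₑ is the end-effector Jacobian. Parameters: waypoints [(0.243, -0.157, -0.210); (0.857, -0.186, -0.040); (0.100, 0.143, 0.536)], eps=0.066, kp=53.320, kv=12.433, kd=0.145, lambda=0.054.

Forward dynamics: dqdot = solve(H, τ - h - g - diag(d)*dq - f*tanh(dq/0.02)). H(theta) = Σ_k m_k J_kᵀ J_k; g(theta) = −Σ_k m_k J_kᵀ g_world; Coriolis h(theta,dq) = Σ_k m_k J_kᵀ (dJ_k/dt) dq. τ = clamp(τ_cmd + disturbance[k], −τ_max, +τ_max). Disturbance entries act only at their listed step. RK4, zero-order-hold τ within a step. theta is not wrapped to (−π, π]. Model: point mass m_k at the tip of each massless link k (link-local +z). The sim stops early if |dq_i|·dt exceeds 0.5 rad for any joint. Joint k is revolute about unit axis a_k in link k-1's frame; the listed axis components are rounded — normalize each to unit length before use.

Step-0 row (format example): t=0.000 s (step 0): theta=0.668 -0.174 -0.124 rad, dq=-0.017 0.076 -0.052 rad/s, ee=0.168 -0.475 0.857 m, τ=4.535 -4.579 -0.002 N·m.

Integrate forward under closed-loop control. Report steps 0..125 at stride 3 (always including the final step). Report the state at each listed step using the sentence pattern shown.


t=0.030 s (step 3): theta=0.665 -0.204 -0.175 rad, dq=-0.120 -1.720 -2.154 rad/s, ee=0.169 -0.481 0.852 m, τ=1.332 -3.171 0.072 N·m.
t=0.060 s (step 6): theta=0.660 -0.273 -0.247 rad, dq=-0.216 -2.858 -2.606 rad/s, ee=0.168 -0.499 0.838 m, τ=-1.311 -2.206 -0.108 N·m.
t=0.090 s (step 9): theta=0.651 -0.373 -0.332 rad, dq=-0.358 -3.747 -3.028 rad/s, ee=0.161 -0.526 0.815 m, τ=-3.353 -1.331 -0.280 N·m.
t=0.120 s (step 12): theta=0.639 -0.495 -0.428 rad, dq=-0.458 -4.321 -3.319 rad/s, ee=0.148 -0.556 0.785 m, τ=-4.605 -0.433 -0.454 N·m.
t=0.150 s (step 15): theta=0.624 -0.629 -0.530 rad, dq=-0.476 -4.585 -3.470 rad/s, ee=0.129 -0.586 0.749 m, τ=-5.036 0.407 -0.607 N·m.
t=0.180 s (step 18): theta=0.611 -0.768 -0.635 rad, dq=-0.418 -4.613 -3.521 rad/s, ee=0.104 -0.612 0.708 m, τ=-4.849 1.098 -0.719 N·m.
t=0.210 s (step 21): theta=0.600 -0.904 -0.741 rad, dq=-0.302 -4.492 -3.513 rad/s, ee=0.077 -0.633 0.663 m, τ=-4.321 1.610 -0.784 N·m.
t=0.240 s (step 24): theta=0.593 -1.036 -0.846 rad, dq=-0.146 -4.291 -3.470 rad/s, ee=0.050 -0.648 0.616 m, τ=-3.679 1.960 -0.809 N·m.
t=0.270 s (step 27): theta=0.592 -1.161 -0.949 rad, dq=0.040 -4.057 -3.401 rad/s, ee=0.025 -0.657 0.568 m, τ=-3.066 2.178 -0.803 N·m.
t=0.300 s (step 30): theta=0.596 -1.279 -1.049 rad, dq=0.249 -3.818 -3.309 rad/s, ee=0.004 -0.662 0.519 m, τ=-2.556 2.296 -0.775 N·m.
t=0.330 s (step 33): theta=0.607 -1.391 -1.147 rad, dq=0.476 -3.589 -3.195 rad/s, ee=-0.014 -0.662 0.470 m, τ=-2.177 2.337 -0.736 N·m.
t=0.360 s (step 36): theta=0.625 -1.495 -1.241 rad, dq=0.719 -3.377 -3.059 rad/s, ee=-0.028 -0.659 0.421 m, τ=-1.928 2.317 -0.690 N·m.
t=0.390 s (step 39): theta=0.650 -1.593 -1.330 rad, dq=0.974 -3.183 -2.903 rad/s, ee=-0.037 -0.653 0.373 m, τ=-1.796 2.244 -0.644 N·m.
t=0.420 s (step 42): theta=0.683 -1.686 -1.414 rad, dq=1.236 -3.004 -2.730 rad/s, ee=-0.042 -0.645 0.325 m, τ=-1.759 2.125 -0.601 N·m.
t=0.450 s (step 45): theta=0.724 -1.774 -1.494 rad, dq=1.500 -2.834 -2.545 rad/s, ee=-0.043 -0.635 0.279 m, τ=-1.799 1.962 -0.565 N·m.
t=0.480 s (step 48): theta=0.773 -1.856 -1.567 rad, dq=1.759 -2.667 -2.352 rad/s, ee=-0.040 -0.624 0.234 m, τ=-1.894 1.757 -0.535 N·m.
t=0.510 s (step 51): theta=0.830 -1.934 -1.635 rad, dq=2.006 -2.496 -2.158 rad/s, ee=-0.033 -0.611 0.190 m, τ=-2.030 1.514 -0.514 N·m.
t=0.540 s (step 54): theta=0.893 -2.006 -1.696 rad, dq=2.232 -2.315 -1.967 rad/s, ee=-0.023 -0.598 0.149 m, τ=-2.191 1.236 -0.501 N·m.
t=0.570 s (step 57): theta=0.963 -2.073 -1.753 rad, dq=2.426 -2.119 -1.784 rad/s, ee=-0.011 -0.583 0.109 m, τ=-2.367 0.931 -0.495 N·m.
t=0.600 s (step 60): theta=1.038 -2.133 -1.804 rad, dq=2.582 -1.907 -1.612 rad/s, ee=0.003 -0.568 0.072 m, τ=-2.549 0.609 -0.496 N·m.
t=0.630 s (step 63): theta=1.118 -2.187 -1.849 rad, dq=2.692 -1.681 -1.453 rad/s, ee=0.019 -0.552 0.037 m, τ=-2.732 0.279 -0.502 N·m.
t=0.660 s (step 66): theta=1.200 -2.234 -1.891 rad, dq=2.755 -1.446 -1.309 rad/s, ee=0.037 -0.536 0.005 m, τ=-2.911 -0.047 -0.512 N·m.
t=0.690 s (step 69): theta=1.283 -2.274 -1.928 rad, dq=2.770 -1.211 -1.178 rad/s, ee=0.055 -0.520 -0.026 m, τ=-3.082 -0.357 -0.526 N·m.
t=0.720 s (step 72): theta=1.365 -2.307 -1.962 rad, dq=2.742 -0.985 -1.061 rad/s, ee=0.074 -0.503 -0.053 m, τ=-3.242 -0.642 -0.541 N·m.
t=0.750 s (step 75): theta=1.447 -2.333 -1.992 rad, dq=2.678 -0.776 -0.956 rad/s, ee=0.093 -0.486 -0.079 m, τ=-3.387 -0.895 -0.556 N·m.
t=0.780 s (step 78): theta=1.526 -2.354 -2.019 rad, dq=2.586 -0.593 -0.864 rad/s, ee=0.112 -0.469 -0.103 m, τ=-3.511 -1.111 -0.571 N·m.
t=0.810 s (step 81): theta=1.602 -2.369 -2.044 rad, dq=2.472 -0.440 -0.784 rad/s, ee=0.131 -0.452 -0.125 m, τ=-3.611 -1.289 -0.585 N·m.
t=0.840 s (step 84): theta=1.674 -2.380 -2.066 rad, dq=2.345 -0.316 -0.715 rad/s, ee=0.148 -0.434 -0.145 m, τ=-3.683 -1.429 -0.597 N·m.
t=0.870 s (step 87): theta=1.742 -2.388 -2.087 rad, dq=2.208 -0.221 -0.657 rad/s, ee=0.165 -0.416 -0.163 m, τ=-3.726 -1.534 -0.607 N·m.
t=0.900 s (step 90): theta=1.806 -2.394 -2.106 rad, dq=2.068 -0.152 -0.609 rad/s, ee=0.180 -0.399 -0.180 m, τ=-3.741 -1.607 -0.615 N·m.
t=0.930 s (step 93): theta=1.866 -2.398 -2.124 rad, dq=1.928 -0.105 -0.569 rad/s, ee=0.194 -0.381 -0.195 m, τ=-3.728 -1.653 -0.621 N·m.
t=0.960 s (step 96): theta=1.922 -2.400 -2.140 rad, dq=1.790 -0.076 -0.537 rad/s, ee=0.206 -0.364 -0.208 m, τ=-3.691 -1.677 -0.625 N·m.
t=0.990 s (step 99): theta=1.974 -2.402 -2.156 rad, dq=1.656 -0.060 -0.510 rad/s, ee=0.217 -0.348 -0.219 m, τ=-3.634 -1.684 -0.627 N·m.
t=1.020 s (step 102): theta=2.022 -2.404 -2.171 rad, dq=1.527 -0.055 -0.488 rad/s, ee=0.226 -0.332 -0.230 m, τ=-3.561 -1.677 -0.628 N·m.
t=1.050 s (step 105): theta=2.066 -2.406 -2.185 rad, dq=1.406 -0.057 -0.470 rad/s, ee=0.235 -0.317 -0.238 m, τ=-3.476 -1.661 -0.627 N·m.
t=1.080 s (step 108): theta=2.106 -2.408 -2.199 rad, dq=1.292 -0.064 -0.455 rad/s, ee=0.241 -0.303 -0.246 m, τ=-3.383 -1.639 -0.626 N·m.
t=1.110 s (step 111): theta=2.143 -2.410 -2.213 rad, dq=1.185 -0.074 -0.443 rad/s, ee=0.247 -0.289 -0.252 m, τ=-3.286 -1.612 -0.624 N·m.
t=1.140 s (step 114): theta=2.177 -2.412 -2.226 rad, dq=1.086 -0.085 -0.432 rad/s, ee=0.252 -0.277 -0.258 m, τ=-3.187 -1.584 -0.621 N·m.
t=1.170 s (step 117): theta=2.208 -2.415 -2.238 rad, dq=0.995 -0.096 -0.422 rad/s, ee=0.256 -0.266 -0.262 m, τ=-3.089 -1.556 -0.619 N·m.
t=1.200 s (step 120): theta=2.237 -2.418 -2.251 rad, dq=0.912 -0.107 -0.413 rad/s, ee=0.259 -0.255 -0.266 m, τ=-2.993 -1.529 -0.615 N·m.
t=1.230 s (step 123): theta=2.263 -2.421 -2.263 rad, dq=0.835 -0.118 -0.404 rad/s, ee=0.261 -0.246 -0.269 m, τ=-2.902 -1.502 -0.612 N·m.
t=1.250 s (step 125): theta=2.279 -2.424 -2.271 rad, dq=0.788 -0.124 -0.399 rad/s, ee=0.262 -0.240 -0.271 m.


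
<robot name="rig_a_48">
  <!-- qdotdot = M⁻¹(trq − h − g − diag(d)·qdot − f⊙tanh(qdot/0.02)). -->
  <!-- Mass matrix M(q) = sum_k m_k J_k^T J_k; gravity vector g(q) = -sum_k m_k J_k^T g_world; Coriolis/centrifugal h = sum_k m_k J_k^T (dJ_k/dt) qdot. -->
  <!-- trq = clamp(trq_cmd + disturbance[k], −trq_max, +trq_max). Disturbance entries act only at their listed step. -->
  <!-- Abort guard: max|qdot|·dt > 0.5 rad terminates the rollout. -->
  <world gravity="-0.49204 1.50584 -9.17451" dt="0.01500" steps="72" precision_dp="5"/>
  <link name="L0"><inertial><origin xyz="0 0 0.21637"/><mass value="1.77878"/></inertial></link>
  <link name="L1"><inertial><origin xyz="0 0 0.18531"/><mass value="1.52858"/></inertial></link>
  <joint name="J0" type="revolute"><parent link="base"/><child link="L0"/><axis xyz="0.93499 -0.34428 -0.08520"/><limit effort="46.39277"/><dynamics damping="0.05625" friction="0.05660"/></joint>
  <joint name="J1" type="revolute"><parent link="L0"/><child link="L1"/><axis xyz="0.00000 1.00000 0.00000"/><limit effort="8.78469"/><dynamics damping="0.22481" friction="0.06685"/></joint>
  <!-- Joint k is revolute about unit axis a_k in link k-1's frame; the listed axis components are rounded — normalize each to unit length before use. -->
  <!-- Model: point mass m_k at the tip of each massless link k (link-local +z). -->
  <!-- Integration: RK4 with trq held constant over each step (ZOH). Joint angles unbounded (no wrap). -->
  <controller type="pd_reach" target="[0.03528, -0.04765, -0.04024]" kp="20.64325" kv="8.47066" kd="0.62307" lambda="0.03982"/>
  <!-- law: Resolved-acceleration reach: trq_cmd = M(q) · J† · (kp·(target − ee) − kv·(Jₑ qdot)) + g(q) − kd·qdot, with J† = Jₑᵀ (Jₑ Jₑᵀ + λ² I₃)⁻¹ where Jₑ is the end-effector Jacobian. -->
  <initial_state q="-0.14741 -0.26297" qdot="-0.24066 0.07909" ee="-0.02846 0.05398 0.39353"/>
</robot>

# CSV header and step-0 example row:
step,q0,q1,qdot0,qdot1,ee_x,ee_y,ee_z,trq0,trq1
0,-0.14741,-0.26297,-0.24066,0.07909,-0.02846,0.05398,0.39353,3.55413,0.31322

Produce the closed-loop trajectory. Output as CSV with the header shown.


step,q0,q1,qdot0,qdot1,ee_x,ee_y,ee_z,trq0,trq1
1,-0.15063,-0.26239,-0.18796,0.00306,-0.02793,0.05516,0.39342,3.38388,0.40607
2,-0.15308,-0.26255,-0.13840,-0.02109,-0.02764,0.05605,0.39331,3.23362,0.44507
3,-0.15483,-0.26293,-0.09504,-0.02947,-0.02748,0.05669,0.39322,3.10283,0.46647
4,-0.15598,-0.26341,-0.05820,-0.03466,-0.02742,0.05710,0.39315,2.98936,0.48315
5,-0.15661,-0.26396,-0.02714,-0.03862,-0.02743,0.05733,0.39310,2.89094,0.49726
6,-0.15683,-0.26457,-0.00202,-0.04264,-0.02752,0.05741,0.39307,2.80841,0.51001
7,-0.15672,-0.26525,0.01657,-0.04770,-0.02765,0.05736,0.39305,2.74413,0.52214
8,-0.15636,-0.26600,0.03094,-0.05247,-0.02784,0.05722,0.39304,2.69164,0.53292
9,-0.15581,-0.26681,0.04278,-0.05631,-0.02806,0.05701,0.39303,2.64603,0.54219
10,-0.15509,-0.26768,0.05274,-0.05939,-0.02831,0.05674,0.39303,2.60544,0.55027
11,-0.15424,-0.26859,0.06116,-0.06194,-0.02858,0.05643,0.39303,2.56887,0.55746
12,-0.15327,-0.26953,0.06829,-0.06412,-0.02888,0.05606,0.39303,2.53565,0.56402
13,-0.15220,-0.27051,0.07433,-0.06606,-0.02920,0.05566,0.39304,2.50523,0.57011
14,-0.15105,-0.27151,0.07944,-0.06783,-0.02953,0.05523,0.39305,2.47716,0.57583
15,-0.14982,-0.27254,0.08377,-0.06949,-0.02987,0.05478,0.39306,2.45107,0.58129
16,-0.14854,-0.27360,0.08745,-0.07108,-0.03023,0.05430,0.39307,2.42664,0.58654
17,-0.14720,-0.27467,0.09056,-0.07261,-0.03060,0.05381,0.39308,2.40360,0.59162
18,-0.14583,-0.27577,0.09320,-0.07410,-0.03098,0.05329,0.39309,2.38174,0.59659
19,-0.14441,-0.27689,0.09544,-0.07557,-0.03137,0.05277,0.39310,2.36085,0.60146
20,-0.14297,-0.27804,0.09735,-0.07703,-0.03176,0.05223,0.39310,2.34078,0.60626
21,-0.14150,-0.27920,0.09897,-0.07848,-0.03217,0.05168,0.39311,2.32139,0.61101
22,-0.14000,-0.28039,0.10034,-0.07993,-0.03258,0.05113,0.39312,2.30257,0.61572
23,-0.13849,-0.28160,0.10152,-0.08139,-0.03299,0.05057,0.39312,2.28423,0.62042
24,-0.13696,-0.28283,0.10252,-0.08285,-0.03341,0.05000,0.39312,2.26628,0.62510
25,-0.13542,-0.28408,0.10338,-0.08432,-0.03384,0.04943,0.39312,2.24866,0.62979
26,-0.13386,-0.28536,0.10411,-0.08580,-0.03427,0.04885,0.39312,2.23130,0.63448
27,-0.13230,-0.28666,0.10473,-0.08730,-0.03471,0.04827,0.39312,2.21417,0.63918
28,-0.13072,-0.28797,0.10527,-0.08881,-0.03516,0.04768,0.39311,2.19722,0.64391
29,-0.12914,-0.28932,0.10573,-0.09035,-0.03561,0.04710,0.39310,2.18041,0.64866
30,-0.12755,-0.29068,0.10613,-0.09190,-0.03606,0.04651,0.39309,2.16371,0.65344
31,-0.12596,-0.29207,0.10647,-0.09348,-0.03652,0.04592,0.39308,2.14711,0.65825
32,-0.12436,-0.29349,0.10676,-0.09507,-0.03698,0.04532,0.39306,2.13059,0.66310
33,-0.12276,-0.29492,0.10701,-0.09669,-0.03745,0.04473,0.39304,2.11411,0.66798
34,-0.12115,-0.29638,0.10723,-0.09834,-0.03793,0.04413,0.39302,2.09768,0.67291
35,-0.11954,-0.29787,0.10741,-0.10001,-0.03840,0.04353,0.39300,2.08128,0.67788
36,-0.11793,-0.29938,0.10757,-0.10170,-0.03889,0.04294,0.39297,2.06489,0.68290
37,-0.11632,-0.30092,0.10771,-0.10342,-0.03937,0.04234,0.39294,2.04851,0.68796
38,-0.11470,-0.30248,0.10783,-0.10517,-0.03987,0.04174,0.39291,2.03214,0.69308
39,-0.11308,-0.30407,0.10792,-0.10695,-0.04036,0.04114,0.39287,2.01577,0.69824
40,-0.11146,-0.30569,0.10800,-0.10875,-0.04087,0.04054,0.39283,1.99938,0.70345
41,-0.10984,-0.30733,0.10807,-0.11059,-0.04137,0.03994,0.39279,1.98299,0.70872
42,-0.10822,-0.30900,0.10812,-0.11245,-0.04189,0.03933,0.39274,1.96658,0.71404
43,-0.10660,-0.31070,0.10817,-0.11435,-0.04240,0.03873,0.39269,1.95015,0.71942
44,-0.10498,-0.31243,0.10820,-0.11627,-0.04292,0.03813,0.39264,1.93370,0.72485
45,-0.10336,-0.31419,0.10822,-0.11823,-0.04345,0.03753,0.39259,1.91723,0.73035
46,-0.10174,-0.31598,0.10823,-0.12022,-0.04398,0.03693,0.39253,1.90073,0.73590
47,-0.10011,-0.31779,0.10823,-0.12224,-0.04452,0.03633,0.39247,1.88421,0.74151
48,-0.09849,-0.31964,0.10822,-0.12430,-0.04506,0.03573,0.39240,1.86767,0.74718
49,-0.09687,-0.32152,0.10820,-0.12639,-0.04561,0.03512,0.39233,1.85109,0.75291
50,-0.09525,-0.32343,0.10818,-0.12851,-0.04617,0.03452,0.39226,1.83449,0.75870
51,-0.09362,-0.32537,0.10815,-0.13067,-0.04672,0.03392,0.39218,1.81787,0.76456
52,-0.09200,-0.32735,0.10810,-0.13287,-0.04729,0.03332,0.39210,1.80121,0.77048
53,-0.09038,-0.32936,0.10806,-0.13510,-0.04786,0.03272,0.39201,1.78453,0.77647
54,-0.08876,-0.33140,0.10800,-0.13736,-0.04843,0.03212,0.39193,1.76782,0.78252
55,-0.08715,-0.33347,0.10794,-0.13967,-0.04902,0.03152,0.39183,1.75108,0.78864
56,-0.08553,-0.33558,0.10786,-0.14201,-0.04960,0.03093,0.39174,1.73431,0.79483
57,-0.08391,-0.33773,0.10779,-0.14439,-0.05020,0.03033,0.39163,1.71752,0.80108
58,-0.08230,-0.33991,0.10770,-0.14681,-0.05079,0.02973,0.39153,1.70070,0.80741
59,-0.08068,-0.34213,0.10760,-0.14927,-0.05140,0.02913,0.39142,1.68385,0.81381
60,-0.07907,-0.34439,0.10750,-0.15177,-0.05201,0.02854,0.39130,1.66698,0.82027
61,-0.07746,-0.34668,0.10739,-0.15431,-0.05263,0.02794,0.39118,1.65008,0.82681
62,-0.07585,-0.34901,0.10727,-0.15689,-0.05325,0.02735,0.39106,1.63315,0.83343
63,-0.07424,-0.35138,0.10715,-0.15951,-0.05388,0.02676,0.39093,1.61620,0.84012
64,-0.07264,-0.35380,0.10701,-0.16218,-0.05451,0.02616,0.39080,1.59923,0.84688
65,-0.07103,-0.35625,0.10687,-0.16489,-0.05516,0.02557,0.39066,1.58223,0.85372
66,-0.06943,-0.35874,0.10672,-0.16764,-0.05580,0.02498,0.39052,1.56521,0.86063
67,-0.06783,-0.36127,0.10656,-0.17044,-0.05646,0.02439,0.39037,1.54816,0.86763
68,-0.06624,-0.36385,0.10639,-0.17328,-0.05712,0.02381,0.39021,1.53109,0.87470
69,-0.06464,-0.36647,0.10621,-0.17617,-0.05779,0.02322,0.39006,1.51401,0.88185
70,-0.06305,-0.36913,0.10602,-0.17910,-0.05846,0.02264,0.38989,1.49690,0.88909
71,-0.06146,-0.37184,0.10583,-0.18209,-0.05914,0.02205,0.38972,1.47977,0.89640
72,-0.05988,-0.37459,0.10562,-0.18512,-0.05983,0.02147,0.38955,,


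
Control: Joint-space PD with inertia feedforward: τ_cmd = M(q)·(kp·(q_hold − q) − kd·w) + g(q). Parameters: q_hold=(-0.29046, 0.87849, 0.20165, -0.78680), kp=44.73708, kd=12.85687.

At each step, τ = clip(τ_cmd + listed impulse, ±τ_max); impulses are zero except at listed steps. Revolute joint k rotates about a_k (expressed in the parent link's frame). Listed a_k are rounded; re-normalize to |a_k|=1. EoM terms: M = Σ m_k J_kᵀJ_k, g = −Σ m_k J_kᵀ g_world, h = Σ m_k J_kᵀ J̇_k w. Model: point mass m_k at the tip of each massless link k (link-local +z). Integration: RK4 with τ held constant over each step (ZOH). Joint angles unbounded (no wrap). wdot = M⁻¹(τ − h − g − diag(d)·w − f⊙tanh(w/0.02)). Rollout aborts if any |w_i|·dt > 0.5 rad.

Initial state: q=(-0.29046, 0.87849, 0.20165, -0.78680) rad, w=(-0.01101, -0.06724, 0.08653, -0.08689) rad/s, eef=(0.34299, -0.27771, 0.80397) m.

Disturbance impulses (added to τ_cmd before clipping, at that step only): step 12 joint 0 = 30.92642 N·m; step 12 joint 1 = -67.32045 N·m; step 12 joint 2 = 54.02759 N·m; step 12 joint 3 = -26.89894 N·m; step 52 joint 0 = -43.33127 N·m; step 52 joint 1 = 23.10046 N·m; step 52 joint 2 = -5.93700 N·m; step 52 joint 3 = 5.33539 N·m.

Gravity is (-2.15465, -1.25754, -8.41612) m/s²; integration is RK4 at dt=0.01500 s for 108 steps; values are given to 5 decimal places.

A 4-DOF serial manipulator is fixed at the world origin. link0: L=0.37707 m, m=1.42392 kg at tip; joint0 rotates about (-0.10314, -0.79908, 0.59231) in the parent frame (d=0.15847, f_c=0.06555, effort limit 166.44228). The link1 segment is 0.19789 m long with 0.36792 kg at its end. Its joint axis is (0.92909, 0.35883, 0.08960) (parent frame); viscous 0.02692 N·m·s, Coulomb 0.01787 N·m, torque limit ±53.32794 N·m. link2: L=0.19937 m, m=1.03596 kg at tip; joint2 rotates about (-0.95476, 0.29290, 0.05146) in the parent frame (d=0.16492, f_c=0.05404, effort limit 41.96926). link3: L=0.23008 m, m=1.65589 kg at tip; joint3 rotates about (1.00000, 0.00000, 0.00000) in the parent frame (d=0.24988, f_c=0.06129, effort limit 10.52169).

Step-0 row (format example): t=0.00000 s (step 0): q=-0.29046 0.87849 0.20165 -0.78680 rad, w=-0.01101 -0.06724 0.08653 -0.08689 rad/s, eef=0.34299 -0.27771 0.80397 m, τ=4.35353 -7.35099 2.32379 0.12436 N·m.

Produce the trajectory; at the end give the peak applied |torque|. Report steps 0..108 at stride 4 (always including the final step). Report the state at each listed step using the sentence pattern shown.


t=0.06000 s (step 4): q=-0.29083 0.87547 0.20517 -0.78838 rad, w=-0.00680 -0.04182 0.01644 -0.01102 rad/s, eef=0.34333 -0.27477 0.80495 m, τ=4.63034 -7.83774 2.68754 -0.05883 N·m.
t=0.12000 s (step 8): q=-0.29094 0.87419 0.20590 -0.78816 rad, w=-0.00194 -0.01098 -0.00482 -0.00453 rad/s, eef=0.34340 -0.27399 0.80534 m, τ=4.79835 -8.12437 2.87541 -0.14451 N·m.
t=0.18000 s (step 12): q=-0.29082 0.87439 0.20611 -0.78760 rad, w=-0.00046 0.00414 -0.01116 -0.00326 rad/s, eef=0.34339 -0.27409 0.80534 m, τ=35.82568 -53.32794 41.96926 -10.52169 N·m.
t=0.24000 s (step 16): q=-0.23673 0.96316 0.46369 -0.55266 rad, w=0.25089 0.36274 1.56462 1.06190 rad/s, eef=0.35365 -0.25214 0.80890 m, τ=0.92458 -2.62224 -1.84837 1.40838 N·m.
t=0.30000 s (step 20): q=-0.23434 0.96442 0.49214 -0.54576 rad, w=-0.04411 -0.10531 -0.05635 -0.18164 rad/s, eef=0.35462 -0.24211 0.81055 m, τ=2.84323 -5.25164 0.41771 0.50880 N·m.
t=0.36000 s (step 24): q=-0.23702 0.95957 0.48226 -0.55304 rad, w=-0.04366 -0.05762 -0.24225 -0.07635 rad/s, eef=0.35464 -0.24305 0.81074 m, τ=3.95619 -6.83751 1.66287 -0.07959 N·m.
t=0.42000 s (step 28): q=-0.23948 0.95714 0.46577 -0.55624 rad, w=-0.03861 -0.02683 -0.29567 -0.03872 rad/s, eef=0.35452 -0.24860 0.80995 m, τ=4.56764 -7.75061 2.37335 -0.41361 N·m.
t=0.48000 s (step 32): q=-0.24166 0.95595 0.44790 -0.55836 rad, w=-0.03390 -0.01531 -0.29449 -0.03440 rad/s, eef=0.35423 -0.25538 0.80877 m, τ=4.87383 -8.25148 2.76868 -0.59659 N·m.
t=0.54000 s (step 36): q=-0.24355 0.95511 0.43098 -0.56050 rad, w=-0.02902 -0.01335 -0.26709 -0.03739 rad/s, eef=0.35381 -0.26183 0.80755 m, τ=5.00509 -8.50859 2.98053 -0.69213 N·m.
t=0.60000 s (step 40): q=-0.24515 0.95427 0.41604 -0.56288 rad, w=-0.02446 -0.01512 -0.23087 -0.04231 rad/s, eef=0.35331 -0.26732 0.80648 m, τ=5.04316 -8.62762 3.08783 -0.73742 N·m.
t=0.66000 s (step 44): q=-0.24650 0.95328 0.40328 -0.56558 rad, w=-0.02076 -0.01811 -0.19511 -0.04773 rad/s, eef=0.35278 -0.27172 0.80563 m, τ=5.03657 -8.67166 3.13716 -0.75448 N·m.
t=0.72000 s (step 48): q=-0.24766 0.95210 0.39255 -0.56859 rad, w=-0.01802 -0.02111 -0.16355 -0.05256 rad/s, eef=0.35227 -0.27509 0.80501 m, τ=5.01220 -8.67734 3.15553 -0.75628 N·m.
t=0.78000 s (step 52): q=-0.24868 0.95076 0.38357 -0.57185 rad, w=-0.01607 -0.02343 -0.13703 -0.05608 rad/s, eef=0.35179 -0.27759 0.80458 m, τ=-38.34746 14.43513 -2.77874 4.58506 N·m.
t=0.84000 s (step 56): q=-0.27344 0.95403 0.38378 -0.57608 rad, w=-0.31513 0.00777 -0.04912 -0.08055 rad/s, eef=0.36358 -0.28530 0.79584 m, τ=10.56957 -11.47062 3.86148 -1.39863 N·m.
t=0.90000 s (step 60): q=-0.28453 0.95348 0.37972 -0.57991 rad, w=-0.07943 -0.01985 -0.08103 -0.05430 rad/s, eef=0.36820 -0.28908 0.79225 m, τ=8.00286 -10.07701 3.47399 -1.06816 N·m.
t=0.96000 s (step 64): q=-0.28563 0.95182 0.37426 -0.58323 rad, w=0.02382 -0.04094 -0.10793 -0.06596 rad/s, eef=0.36800 -0.29005 0.79213 m, τ=6.54727 -9.30094 3.26564 -0.87865 N·m.
t=1.02000 s (step 68): q=-0.28308 0.94868 0.36715 -0.58759 rad, w=0.05595 -0.05995 -0.12288 -0.07496 rad/s, eef=0.36584 -0.28966 0.79357 m, τ=5.77381 -8.87472 3.15152 -0.77262 N·m.
t=1.08000 s (step 72): q=-0.27943 0.94498 0.35996 -0.59199 rad, w=0.06287 -0.06166 -0.11542 -0.07177 rad/s, eef=0.36313 -0.28871 0.79553 m, τ=5.35128 -8.64974 3.09295 -0.71277 N·m.
t=1.14000 s (step 76): q=-0.27579 0.94142 0.35342 -0.59618 rad, w=0.05754 -0.05654 -0.10244 -0.06828 rad/s, eef=0.36047 -0.28763 0.79747 m, τ=5.12974 -8.53925 3.06654 -0.67888 N·m.
t=1.20000 s (step 80): q=-0.27262 0.93825 0.34769 -0.60017 rad, w=0.04757 -0.04900 -0.08879 -0.06515 rad/s, eef=0.35814 -0.28659 0.79917 m, τ=5.02142 -8.49189 3.05763 -0.65952 N·m.
t=1.26000 s (step 84): q=-0.27009 0.93555 0.34276 -0.60398 rad, w=0.03693 -0.04104 -0.07604 -0.06196 rad/s, eef=0.35620 -0.28568 0.80056 m, τ=4.97453 -8.47760 3.05753 -0.64800 N·m.
t=1.32000 s (step 88): q=-0.26816 0.93331 0.33855 -0.60758 rad, w=0.02755 -0.03345 -0.06457 -0.05838 rad/s, eef=0.35464 -0.28492 0.80165 m, τ=4.95843 -8.47916 3.06135 -0.64050 N·m.
t=1.38000 s (step 92): q=-0.26674 0.93152 0.33500 -0.61096 rad, w=0.02014 -0.02651 -0.05442 -0.05441 rad/s, eef=0.35342 -0.28431 0.80248 m, τ=4.95524 -8.48702 3.06656 -0.63491 N·m.
t=1.44000 s (step 96): q=-0.26571 0.93011 0.33200 -0.61409 rad, w=0.01461 -0.02060 -0.04596 -0.05050 rad/s, eef=0.35246 -0.28383 0.80309 m, τ=4.95553 -8.49614 3.07201 -0.63017 N·m.
t=1.50000 s (step 100): q=-0.26496 0.92902 0.32945 -0.61701 rad, w=0.01050 -0.01604 -0.03950 -0.04710 rad/s, eef=0.35170 -0.28344 0.80354 m, τ=4.95546 -8.50424 3.07724 -0.62578 N·m.
t=1.56000 s (step 104): q=-0.26443 0.92817 0.32723 -0.61974 rad, w=0.00740 -0.01281 -0.03484 -0.04428 rad/s, eef=0.35110 -0.28314 0.80387 m, τ=4.95410 -8.51065 3.08204 -0.62157 N·m.
t=1.62000 s (step 108): q=-0.26406 0.92747 0.32525 -0.62232 rad, w=0.00504 -0.01058 -0.03149 -0.04191 rad/s, eef=0.35061 -0.28289 0.80411 m.
max |τ| (N·m): 53.32794


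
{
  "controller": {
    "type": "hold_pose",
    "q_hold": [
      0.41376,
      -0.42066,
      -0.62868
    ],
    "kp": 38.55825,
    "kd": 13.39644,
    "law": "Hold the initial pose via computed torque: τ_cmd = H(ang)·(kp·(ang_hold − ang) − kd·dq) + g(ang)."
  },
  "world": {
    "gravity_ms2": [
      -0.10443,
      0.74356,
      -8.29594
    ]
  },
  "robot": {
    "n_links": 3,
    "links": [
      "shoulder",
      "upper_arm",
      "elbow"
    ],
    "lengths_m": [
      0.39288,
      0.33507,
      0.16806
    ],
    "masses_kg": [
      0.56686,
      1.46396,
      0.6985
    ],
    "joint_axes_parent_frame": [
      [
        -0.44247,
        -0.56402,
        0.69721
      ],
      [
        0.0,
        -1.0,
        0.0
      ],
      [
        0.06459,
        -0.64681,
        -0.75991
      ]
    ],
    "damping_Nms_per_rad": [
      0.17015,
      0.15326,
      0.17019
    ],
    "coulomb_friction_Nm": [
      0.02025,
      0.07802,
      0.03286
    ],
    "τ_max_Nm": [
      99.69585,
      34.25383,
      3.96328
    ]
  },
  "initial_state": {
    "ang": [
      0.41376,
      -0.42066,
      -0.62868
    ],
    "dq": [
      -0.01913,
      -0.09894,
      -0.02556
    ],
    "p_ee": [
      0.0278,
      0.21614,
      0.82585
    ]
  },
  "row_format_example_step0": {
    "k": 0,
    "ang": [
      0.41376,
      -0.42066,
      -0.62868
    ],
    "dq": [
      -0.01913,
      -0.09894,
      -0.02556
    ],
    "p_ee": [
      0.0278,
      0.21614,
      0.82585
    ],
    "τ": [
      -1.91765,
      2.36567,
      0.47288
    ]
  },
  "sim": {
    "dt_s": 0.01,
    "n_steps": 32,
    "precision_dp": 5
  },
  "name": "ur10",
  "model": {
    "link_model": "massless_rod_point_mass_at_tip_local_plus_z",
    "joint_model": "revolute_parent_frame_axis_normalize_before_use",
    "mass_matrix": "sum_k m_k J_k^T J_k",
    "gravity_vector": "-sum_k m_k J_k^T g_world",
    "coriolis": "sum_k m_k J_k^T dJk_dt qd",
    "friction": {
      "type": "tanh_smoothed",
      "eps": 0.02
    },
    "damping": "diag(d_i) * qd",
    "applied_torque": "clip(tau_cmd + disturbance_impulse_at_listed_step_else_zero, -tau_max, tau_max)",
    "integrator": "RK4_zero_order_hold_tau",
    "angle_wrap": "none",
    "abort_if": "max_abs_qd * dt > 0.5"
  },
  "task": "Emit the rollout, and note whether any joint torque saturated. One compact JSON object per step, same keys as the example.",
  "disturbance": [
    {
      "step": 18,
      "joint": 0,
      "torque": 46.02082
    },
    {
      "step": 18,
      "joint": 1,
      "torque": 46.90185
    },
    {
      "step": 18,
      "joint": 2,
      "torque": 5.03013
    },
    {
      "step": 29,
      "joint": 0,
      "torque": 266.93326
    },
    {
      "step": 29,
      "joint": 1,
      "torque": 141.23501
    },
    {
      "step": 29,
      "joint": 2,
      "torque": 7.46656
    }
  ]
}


{"k":1,"ang":[0.41358,-0.42158,-0.62878],"dq":[-0.01821,-0.08113,-0.02394],"p_ee":[0.02834,0.21616,0.82571],"\u03c4":[-1.99103,2.30162,0.46697]}
{"k":2,"ang":[0.41341,-0.42233,-0.62888],"dq":[-0.01735,-0.0653,-0.0235],"p_ee":[0.02879,0.21617,0.8256],"\u03c4":[-2.05715,2.24388,0.46173]}
{"k":3,"ang":[0.41325,-0.42294,-0.62897],"dq":[-0.01651,-0.05139,-0.02325],"p_ee":[0.02917,0.21617,0.82551],"\u03c4":[-2.11671,2.19187,0.45704]}
{"k":4,"ang":[0.4131,-0.42341,-0.62906],"dq":[-0.01567,-0.03924,-0.02293],"p_ee":[0.02949,0.21616,0.82544],"\u03c4":[-2.17034,2.14509,0.45286]}
{"k":5,"ang":[0.41295,-0.42377,-0.62914],"dq":[-0.01479,-0.02879,-0.02236],"p_ee":[0.02975,0.21614,0.82538],"\u03c4":[-2.21861,2.1033,0.44916]}
{"k":6,"ang":[0.41282,-0.42404,-0.62921],"dq":[-0.0138,-0.02006,-0.02129],"p_ee":[0.02996,0.21611,0.82534],"\u03c4":[-2.26202,2.06648,0.44593]}
{"k":7,"ang":[0.41269,-0.42423,-0.62927],"dq":[-0.01262,-0.01311,-0.01959],"p_ee":[0.03012,0.21609,0.82532],"\u03c4":[-2.30101,2.03477,0.44321]}
{"k":8,"ang":[0.41258,-0.42436,-0.6293],"dq":[-0.01123,-0.00786,-0.01741],"p_ee":[0.03025,0.21606,0.82531],"\u03c4":[-2.33598,2.00808,0.441]}
{"k":9,"ang":[0.41249,-0.42444,-0.62931],"dq":[-0.0097,-0.00403,-0.01498],"p_ee":[0.03035,0.21603,0.8253],"\u03c4":[-2.36729,1.98585,0.43924]}
{"k":10,"ang":[0.41241,-0.42449,-0.62929],"dq":[-0.0081,-0.00131,-0.01249],"p_ee":[0.03042,0.216,0.8253],"\u03c4":[-2.39529,1.9673,0.43784]}
{"k":11,"ang":[0.41234,-0.42452,-0.62925],"dq":[-0.00654,0.00063,-0.01011],"p_ee":[0.03047,0.21598,0.8253],"\u03c4":[-2.42028,1.95172,0.43673]}
{"k":12,"ang":[0.41229,-0.42453,-0.62919],"dq":[-0.00505,0.00201,-0.00798],"p_ee":[0.0305,0.21595,0.82531],"\u03c4":[-2.44257,1.93852,0.43583]}
{"k":13,"ang":[0.41226,-0.42453,-0.62912],"dq":[-0.00368,0.00301,-0.00625],"p_ee":[0.03052,0.21594,0.82531],"\u03c4":[-2.46242,1.92724,0.43511]}
{"k":14,"ang":[0.41224,-0.42452,-0.62905],"dq":[-0.00244,0.00376,-0.00508],"p_ee":[0.03052,0.21592,0.82532],"\u03c4":[-2.4801,1.91756,0.43454]}
{"k":15,"ang":[0.41222,-0.4245,-0.62897],"dq":[-0.00135,0.00434,-0.00449],"p_ee":[0.03052,0.21591,0.82533],"\u03c4":[-2.49583,1.90921,0.43409]}
{"k":16,"ang":[0.41222,-0.42447,-0.62889],"dq":[-0.0004,0.00478,-0.00422],"p_ee":[0.0305,0.2159,0.82534],"\u03c4":[-2.50981,1.90197,0.43373]}
{"k":17,"ang":[0.41223,-0.42444,-0.62881],"dq":[0.00044,0.00511,-0.00407],"p_ee":[0.03048,0.2159,0.82535],"\u03c4":[-2.52224,1.89564,0.43343]}
{"k":18,"ang":[0.41225,-0.42441,-0.62873],"dq":[0.00117,0.00534,-0.00397],"p_ee":[0.03045,0.2159,0.82536],"\u03c4":[43.48753,34.25383,3.96328]}
{"k":19,"ang":[0.41407,-0.42261,-0.61595],"dq":[0.35288,0.37986,2.37806],"p_ee":[0.02775,0.21566,0.82639],"\u03c4":[-8.81108,-2.52438,-0.0222]}
{"k":20,"ang":[0.41714,-0.41848,-0.59795],"dq":[0.26616,0.43463,1.29929],"p_ee":[0.02288,0.21537,0.82803],"\u03c4":[-8.17785,-2.08612,0.05706]}
{"k":21,"ang":[0.4195,-0.41412,-0.58823],"dq":[0.20873,0.43189,0.68929],"p_ee":[0.01882,0.21527,0.82916],"\u03c4":[-7.60746,-1.69096,0.11404]}
{"k":22,"ang":[0.42138,-0.40994,-0.58319],"dq":[0.16818,0.4005,0.34426],"p_ee":[0.01542,0.21529,0.82997],"\u03c4":[-7.09333,-1.33459,0.15717]}
{"k":23,"ang":[0.42291,-0.40615,-0.58079],"dq":[0.13782,0.35649,0.14837],"p_ee":[0.01257,0.21536,0.83056],"\u03c4":[-6.62989,-1.01322,0.19138]}
{"k":24,"ang":[0.42416,-0.40282,-0.5799],"dq":[0.11394,0.30841,0.03723],"p_ee":[0.01019,0.21546,0.831],"\u03c4":[-6.21221,-0.72345,0.21953]}
{"k":25,"ang":[0.42521,-0.39998,-0.57976],"dq":[0.09681,0.25389,0.02094],"p_ee":[0.00823,0.21557,0.83133],"\u03c4":[-5.83586,-0.46218,0.2407]}
{"k":26,"ang":[0.4261,-0.39767,-0.57971],"dq":[0.08209,0.20412,0.01863],"p_ee":[0.0066,0.21567,0.83159],"\u03c4":[-5.49684,-0.22661,0.25909]}
{"k":27,"ang":[0.42684,-0.39583,-0.57967],"dq":[0.06892,0.16033,0.017],"p_ee":[0.00528,0.21576,0.83179],"\u03c4":[-5.19153,-0.01419,0.2756]}
{"k":28,"ang":[0.42747,-0.3944,-0.57965],"dq":[0.05716,0.12193,0.01561],"p_ee":[0.00423,0.21585,0.83193],"\u03c4":[-4.91667,0.17735,0.29043]}
{"k":29,"ang":[0.42798,-0.39333,-0.57964],"dq":[0.04665,0.08832,0.01433],"p_ee":[0.00342,0.21594,0.83204],"\u03c4":[99.69585,34.25383,3.96328]}
{"k":30,"ang":[0.43722,-0.40089,-0.53781],"dq":[1.75817,-1.50246,7.72589],"p_ee":[-0.00154,0.21758,0.83274],"\u03c4":[-18.66343,-4.11049,-0.11649]}
{"k":31,"ang":[0.45274,-0.41281,-0.47977],"dq":[1.36718,-0.92496,4.16112],"p_ee":[-0.00967,0.22106,0.83306],"\u03c4":[-17.0145,-3.47296,0.01678]}
{"k":32,"ang":[0.465,-0.42025,-0.44905],"dq":[1.09408,-0.58827,2.14459],"p_ee":[-0.01607,0.22451,0.83255]}
{"summary": "any joint saturated: yes"}


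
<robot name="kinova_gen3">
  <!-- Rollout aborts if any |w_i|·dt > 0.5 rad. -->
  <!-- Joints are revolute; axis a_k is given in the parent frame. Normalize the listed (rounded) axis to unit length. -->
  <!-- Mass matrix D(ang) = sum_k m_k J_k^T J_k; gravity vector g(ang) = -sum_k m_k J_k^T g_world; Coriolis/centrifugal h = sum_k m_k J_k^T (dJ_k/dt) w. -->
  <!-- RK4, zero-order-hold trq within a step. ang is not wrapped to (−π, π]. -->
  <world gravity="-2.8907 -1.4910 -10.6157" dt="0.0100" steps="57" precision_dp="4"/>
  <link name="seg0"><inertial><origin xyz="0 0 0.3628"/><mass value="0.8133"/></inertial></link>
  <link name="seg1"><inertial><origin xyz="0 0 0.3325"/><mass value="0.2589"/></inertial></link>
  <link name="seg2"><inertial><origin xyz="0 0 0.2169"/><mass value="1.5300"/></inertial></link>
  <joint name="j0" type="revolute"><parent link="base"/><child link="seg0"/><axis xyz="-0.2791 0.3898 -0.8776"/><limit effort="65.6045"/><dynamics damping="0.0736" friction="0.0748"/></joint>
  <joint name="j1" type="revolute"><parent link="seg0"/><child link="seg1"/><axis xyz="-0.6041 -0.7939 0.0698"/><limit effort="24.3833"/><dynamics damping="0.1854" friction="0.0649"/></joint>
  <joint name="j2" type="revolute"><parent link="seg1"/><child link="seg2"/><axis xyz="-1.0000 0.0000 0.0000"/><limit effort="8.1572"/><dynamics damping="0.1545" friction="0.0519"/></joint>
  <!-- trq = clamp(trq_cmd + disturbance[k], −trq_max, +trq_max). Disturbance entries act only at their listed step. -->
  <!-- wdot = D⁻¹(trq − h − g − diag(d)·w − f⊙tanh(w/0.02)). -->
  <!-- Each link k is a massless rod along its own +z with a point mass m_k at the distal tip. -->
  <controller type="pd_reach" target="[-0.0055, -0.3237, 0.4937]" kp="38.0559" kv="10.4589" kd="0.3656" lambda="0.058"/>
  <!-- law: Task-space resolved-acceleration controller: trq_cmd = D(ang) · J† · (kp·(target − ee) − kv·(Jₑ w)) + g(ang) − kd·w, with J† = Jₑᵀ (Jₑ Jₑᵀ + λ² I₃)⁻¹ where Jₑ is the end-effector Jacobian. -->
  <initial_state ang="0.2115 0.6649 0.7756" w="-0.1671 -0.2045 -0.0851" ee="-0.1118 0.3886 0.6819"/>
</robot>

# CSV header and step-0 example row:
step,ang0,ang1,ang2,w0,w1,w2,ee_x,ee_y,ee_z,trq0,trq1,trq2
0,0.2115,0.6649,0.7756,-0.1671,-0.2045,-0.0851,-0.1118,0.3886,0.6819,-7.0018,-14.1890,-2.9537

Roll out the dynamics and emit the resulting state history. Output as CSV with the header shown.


step,ang0,ang1,ang2,w0,w1,w2,ee_x,ee_y,ee_z,trq0,trq1,trq2
1,0.2072,0.6593,0.7834,-0.6832,-0.9064,1.6057,-0.1122,0.3867,0.6827,-5.8391,-13.2561,-3.4199
2,0.1986,0.6478,0.8047,-1.0399,-1.3900,2.6223,-0.1125,0.3830,0.6834,-4.7452,-12.4272,-3.5357
3,0.1869,0.6321,0.8340,-1.2943,-1.7359,3.2258,-0.1128,0.3780,0.6841,-3.7299,-11.6845,-3.4659
4,0.1730,0.6135,0.8681,-1.4835,-1.9954,3.5824,-0.1132,0.3720,0.6849,-2.7974,-11.0140,-3.3075
5,0.1574,0.5925,0.9050,-1.6307,-2.1998,3.7916,-0.1136,0.3650,0.6858,-1.9475,-10.4047,-3.1155
6,0.1405,0.5696,0.9436,-1.7496,-2.3674,3.9106,-0.1142,0.3572,0.6869,-1.1771,-9.8479,-2.9197
7,0.1225,0.5453,0.9830,-1.8484,-2.5091,3.9723,-0.1148,0.3487,0.6881,-0.4816,-9.3366,-2.7357
8,0.1036,0.5196,1.0228,-1.9326,-2.6316,3.9957,-0.1154,0.3396,0.6894,0.1445,-8.8649,-2.5709
9,0.0839,0.4927,1.0628,-2.0056,-2.7392,3.9919,-0.1161,0.3299,0.6907,0.7066,-8.4281,-2.4284
10,0.0636,0.4649,1.1025,-2.0698,-2.8347,3.9681,-0.1168,0.3198,0.6920,1.2102,-8.0218,-2.3091
11,0.0426,0.4361,1.1420,-2.1271,-2.9200,3.9287,-0.1175,0.3092,0.6933,1.6607,-7.6425,-2.2123
12,0.0211,0.4065,1.1810,-2.1789,-2.9965,3.8766,-0.1182,0.2982,0.6945,2.0627,-7.2873,-2.1366
13,-0.0010,0.3762,1.2195,-2.2263,-3.0652,3.8141,-0.1189,0.2869,0.6956,2.4210,-6.9533,-2.0804
14,-0.0234,0.3453,1.2572,-2.2702,-3.1269,3.7426,-0.1194,0.2753,0.6967,2.7397,-6.6386,-2.0418
15,-0.0463,0.3138,1.2943,-2.3115,-3.1821,3.6634,-0.1200,0.2635,0.6976,3.0225,-6.3412,-2.0188
16,-0.0696,0.2817,1.3304,-2.3507,-3.2313,3.5776,-0.1204,0.2514,0.6983,3.2730,-6.0596,-2.0097
17,-0.0933,0.2492,1.3658,-2.3885,-3.2747,3.4860,-0.1208,0.2392,0.6989,3.4942,-5.7924,-2.0126
18,-0.1174,0.2163,1.4001,-2.4254,-3.3128,3.3893,-0.1211,0.2269,0.6993,3.6889,-5.5385,-2.0260
19,-0.1418,0.1830,1.4335,-2.4617,-3.3456,3.2884,-0.1213,0.2145,0.6996,3.8598,-5.2971,-2.0483
20,-0.1666,0.1494,1.4658,-2.4977,-3.3733,3.1837,-0.1215,0.2020,0.6997,4.0090,-5.0673,-2.0781
21,-0.1918,0.1156,1.4971,-2.5338,-3.3959,3.0761,-0.1215,0.1895,0.6995,4.1387,-4.8486,-2.1142
22,-0.2173,0.0815,1.5273,-2.5700,-3.4136,2.9660,-0.1215,0.1770,0.6992,4.2506,-4.6403,-2.1554
23,-0.2431,0.0473,1.5564,-2.6067,-3.4264,2.8541,-0.1214,0.1645,0.6988,4.3465,-4.4421,-2.2007
24,-0.2694,0.0130,1.5844,-2.6437,-3.4343,2.7409,-0.1211,0.1521,0.6981,4.4279,-4.2536,-2.2493
25,-0.2960,-0.0213,1.6112,-2.6812,-3.4374,2.6270,-0.1209,0.1398,0.6972,4.4959,-4.0744,-2.3005
26,-0.3230,-0.0557,1.6369,-2.7191,-3.4356,2.5128,-0.1205,0.1276,0.6962,4.5519,-3.9043,-2.3535
27,-0.3504,-0.0900,1.6614,-2.7573,-3.4290,2.3990,-0.1200,0.1155,0.6950,4.5969,-3.7429,-2.4078
28,-0.3781,-0.1242,1.6848,-2.7957,-3.4175,2.2860,-0.1195,0.1036,0.6936,4.6318,-3.5900,-2.4630
29,-0.4063,-0.1583,1.7071,-2.8340,-3.4013,2.1743,-0.1189,0.0918,0.6920,4.6575,-3.4455,-2.5186
30,-0.4348,-0.1922,1.7283,-2.8721,-3.3803,2.0645,-0.1183,0.0802,0.6903,4.6746,-3.3090,-2.5743
31,-0.4637,-0.2259,1.7484,-2.9097,-3.3545,1.9568,-0.1176,0.0689,0.6885,4.6840,-3.1803,-2.6298
32,-0.4930,-0.2593,1.7674,-2.9463,-3.3241,1.8519,-0.1168,0.0577,0.6864,4.6861,-3.0592,-2.6850
33,-0.5226,-0.2923,1.7854,-2.9818,-3.2892,1.7500,-0.1161,0.0468,0.6843,4.6814,-2.9453,-2.7396
34,-0.5526,-0.3250,1.8024,-3.0156,-3.2497,1.6515,-0.1152,0.0361,0.6820,4.6706,-2.8385,-2.7936
35,-0.5829,-0.3573,1.8184,-3.0474,-3.2058,1.5569,-0.1143,0.0257,0.6795,4.6541,-2.7384,-2.8467
36,-0.6135,-0.3891,1.8335,-3.0768,-3.1577,1.4663,-0.1134,0.0155,0.6770,4.6321,-2.6447,-2.8988
37,-0.6445,-0.4204,1.8478,-3.1033,-3.1055,1.3800,-0.1125,0.0056,0.6743,4.6052,-2.5572,-2.9500
38,-0.6756,-0.4512,1.8611,-3.1266,-3.0494,1.2983,-0.1116,-0.0040,0.6716,4.5737,-2.4754,-3.0001
39,-0.7070,-0.4814,1.8737,-3.1463,-2.9896,1.2213,-0.1106,-0.0133,0.6687,4.5380,-2.3990,-3.0490
40,-0.7385,-0.5109,1.8856,-3.1619,-2.9263,1.1492,-0.1097,-0.0224,0.6658,4.4985,-2.3277,-3.0966
41,-0.7702,-0.5399,1.8967,-3.1732,-2.8598,1.0819,-0.1088,-0.0311,0.6627,4.4554,-2.2612,-3.1429
42,-0.8020,-0.5681,1.9072,-3.1799,-2.7903,1.0196,-0.1078,-0.0396,0.6596,4.4092,-2.1992,-3.1878
43,-0.8338,-0.5957,1.9171,-3.1818,-2.7182,0.9622,-0.1069,-0.0478,0.6565,4.3603,-2.1412,-3.2312
44,-0.8656,-0.6225,1.9265,-3.1787,-2.6437,0.9096,-0.1060,-0.0557,0.6533,4.3089,-2.0870,-3.2730
45,-0.8973,-0.6485,1.9353,-3.1707,-2.5671,0.8617,-0.1052,-0.0633,0.6500,4.2557,-2.0363,-3.3132
46,-0.9290,-0.6738,1.9437,-3.1576,-2.4889,0.8183,-0.1043,-0.0707,0.6467,4.2009,-1.9888,-3.3516
47,-0.9605,-0.6983,1.9517,-3.1395,-2.4094,0.7791,-0.1035,-0.0777,0.6433,4.1449,-1.9442,-3.3882
48,-0.9918,-0.7220,1.9593,-3.1167,-2.3289,0.7440,-0.1027,-0.0846,0.6400,4.0882,-1.9023,-3.4228
49,-1.0228,-0.7449,1.9666,-3.0894,-2.2478,0.7127,-0.1020,-0.0911,0.6366,4.0311,-1.8629,-3.4555
50,-1.0535,-0.7669,1.9735,-3.0578,-2.1665,0.6847,-0.1013,-0.0974,0.6332,3.9741,-1.8257,-3.4861
51,-1.0840,-0.7882,1.9803,-3.0224,-2.0853,0.6598,-0.1007,-0.1035,0.6298,3.9176,-1.7907,-3.5146
52,-1.1140,-0.8087,1.9867,-2.9835,-2.0047,0.6376,-0.1001,-0.1094,0.6264,3.8618,-1.7576,-3.5410
53,-1.1436,-0.8283,1.9930,-2.9416,-1.9248,0.6178,-0.0995,-0.1150,0.6230,3.8071,-1.7263,-3.5652
54,-1.1728,-0.8472,1.9991,-2.8971,-1.8461,0.6000,-0.0990,-0.1205,0.6196,3.7539,-1.6967,-3.5872
55,-1.2016,-0.8652,2.0050,-2.8506,-1.7689,0.5839,-0.0985,-0.1257,0.6162,3.7022,-1.6687,-3.6070
56,-1.2298,-0.8825,2.0108,-2.8023,-1.6933,0.5691,-0.0981,-0.1308,0.6129,3.6524,-1.6423,-3.6247
57,-1.2576,-0.8991,2.0164,-2.7529,-1.6196,0.5555,-0.0977,-0.1357,0.6095,,,


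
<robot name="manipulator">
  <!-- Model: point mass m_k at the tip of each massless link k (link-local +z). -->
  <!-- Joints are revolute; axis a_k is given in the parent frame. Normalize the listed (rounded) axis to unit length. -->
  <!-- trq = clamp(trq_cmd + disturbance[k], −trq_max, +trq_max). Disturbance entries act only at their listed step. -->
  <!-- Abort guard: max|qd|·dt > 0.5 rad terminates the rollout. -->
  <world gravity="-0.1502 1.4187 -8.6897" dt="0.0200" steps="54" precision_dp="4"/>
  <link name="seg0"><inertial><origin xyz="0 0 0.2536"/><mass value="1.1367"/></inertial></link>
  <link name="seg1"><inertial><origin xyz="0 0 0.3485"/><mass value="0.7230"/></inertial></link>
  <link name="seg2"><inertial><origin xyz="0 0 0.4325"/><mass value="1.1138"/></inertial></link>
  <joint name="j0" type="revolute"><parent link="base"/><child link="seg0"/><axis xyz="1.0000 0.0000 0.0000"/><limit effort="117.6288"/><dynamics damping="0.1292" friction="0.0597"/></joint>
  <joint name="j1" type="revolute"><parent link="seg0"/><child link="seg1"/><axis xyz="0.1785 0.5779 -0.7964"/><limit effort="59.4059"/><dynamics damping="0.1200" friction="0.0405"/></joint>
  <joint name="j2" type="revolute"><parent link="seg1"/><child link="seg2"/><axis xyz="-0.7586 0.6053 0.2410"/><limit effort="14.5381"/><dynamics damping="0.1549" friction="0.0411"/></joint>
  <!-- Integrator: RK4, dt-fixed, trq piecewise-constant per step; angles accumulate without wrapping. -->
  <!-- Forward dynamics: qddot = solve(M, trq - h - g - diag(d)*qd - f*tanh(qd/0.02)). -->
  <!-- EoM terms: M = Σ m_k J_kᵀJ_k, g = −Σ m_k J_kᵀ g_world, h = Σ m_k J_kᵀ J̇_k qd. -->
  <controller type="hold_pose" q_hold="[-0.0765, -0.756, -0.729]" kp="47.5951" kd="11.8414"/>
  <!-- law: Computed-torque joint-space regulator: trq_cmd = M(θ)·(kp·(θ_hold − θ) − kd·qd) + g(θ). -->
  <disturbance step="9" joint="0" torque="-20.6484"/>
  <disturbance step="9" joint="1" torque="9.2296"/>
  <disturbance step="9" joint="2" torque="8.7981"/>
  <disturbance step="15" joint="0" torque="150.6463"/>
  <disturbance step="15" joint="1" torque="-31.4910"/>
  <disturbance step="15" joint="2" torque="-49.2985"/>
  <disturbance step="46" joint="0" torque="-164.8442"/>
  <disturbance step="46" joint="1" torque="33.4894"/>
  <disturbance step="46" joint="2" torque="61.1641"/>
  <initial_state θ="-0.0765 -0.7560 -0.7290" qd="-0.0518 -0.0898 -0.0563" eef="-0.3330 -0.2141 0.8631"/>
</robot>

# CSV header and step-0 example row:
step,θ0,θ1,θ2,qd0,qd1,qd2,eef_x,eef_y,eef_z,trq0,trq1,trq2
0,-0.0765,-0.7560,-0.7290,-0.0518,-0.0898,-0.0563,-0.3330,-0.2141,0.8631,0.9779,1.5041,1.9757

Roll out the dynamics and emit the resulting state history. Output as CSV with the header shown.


step,θ0,θ1,θ2,qd0,qd1,qd2,eef_x,eef_y,eef_z,trq0,trq1,trq2
1,-0.0773,-0.7574,-0.7299,-0.0316,-0.0525,-0.0307,-0.3332,-0.2139,0.8628,0.9288,1.4840,1.9629
2,-0.0778,-0.7582,-0.7303,-0.0169,-0.0240,-0.0136,-0.3332,-0.2138,0.8627,0.8878,1.4695,1.9552
3,-0.0781,-0.7585,-0.7305,-0.0079,-0.0068,-0.0046,-0.3333,-0.2137,0.8627,0.8563,1.4619,1.9534
4,-0.0782,-0.7585,-0.7305,-0.0032,-0.0002,-0.0003,-0.3333,-0.2136,0.8627,0.8330,1.4608,1.9554
5,-0.0782,-0.7585,-0.7305,-0.0008,0.0018,0.0015,-0.3333,-0.2136,0.8627,0.8152,1.4622,1.9589
6,-0.0782,-0.7585,-0.7305,0.0006,0.0024,0.0020,-0.3333,-0.2136,0.8627,0.8013,1.4642,1.9625
7,-0.0782,-0.7584,-0.7304,0.0014,0.0025,0.0020,-0.3333,-0.2136,0.8627,0.7901,1.4661,1.9657
8,-0.0782,-0.7584,-0.7304,0.0019,0.0024,0.0019,-0.3333,-0.2136,0.8627,0.7811,1.4677,1.9685
9,-0.0781,-0.7583,-0.7304,0.0023,0.0023,0.0017,-0.3333,-0.2136,0.8628,-19.8747,10.6987,10.7689
10,-0.0781,-0.7400,-0.7302,-0.0106,1.8030,0.0139,-0.3311,-0.2104,0.8652,5.8995,-0.7771,-0.1935
11,-0.0785,-0.7096,-0.7296,-0.0231,1.2502,0.0428,-0.3273,-0.2049,0.8693,5.1018,-0.3573,0.1732
12,-0.0790,-0.6888,-0.7287,-0.0254,0.8398,0.0500,-0.3246,-0.2007,0.8723,4.3948,-0.0081,0.5039
13,-0.0795,-0.6751,-0.7277,-0.0229,0.5321,0.0460,-0.3228,-0.1978,0.8744,3.7777,0.2822,0.7936
14,-0.0799,-0.6668,-0.7269,-0.0185,0.3004,0.0366,-0.3216,-0.1958,0.8757,3.2447,0.5236,1.0429
15,-0.0802,-0.6625,-0.7262,-0.0137,0.1260,0.0254,-0.3211,-0.1946,0.8765,117.6288,-30.7670,-14.5381
16,-0.0481,-0.7294,-0.6461,3.3456,-6.1393,7.9938,-0.3320,-0.2068,0.8815,-26.1403,8.9486,5.2821
17,0.0133,-0.8206,-0.5072,2.7350,-3.3247,5.9170,-0.3531,-0.2270,0.8856,-22.2004,8.7347,4.6428
18,0.0614,-0.8712,-0.4066,2.0616,-1.9070,4.1624,-0.3692,-0.2414,0.8852,-18.7701,8.3641,4.0576
19,0.0965,-0.9008,-0.3379,1.4374,-1.1289,2.7289,-0.3804,-0.2516,0.8830,-15.7643,7.8092,3.5337
20,0.1200,-0.9183,-0.2949,0.9083,-0.6490,1.5966,-0.3876,-0.2589,0.8805,-13.1330,7.1242,3.0722
21,0.1338,-0.9278,-0.2718,0.4833,-0.3197,0.7278,-0.3916,-0.2639,0.8785,-10.8398,6.3776,2.6749
22,0.1402,-0.9317,-0.2638,0.1542,-0.0754,0.0774,-0.3931,-0.2670,0.8772,-8.8512,5.6274,2.3398
23,0.1408,-0.9314,-0.2668,-0.0847,0.1069,-0.3693,-0.3929,-0.2687,0.8766,-7.1411,4.9307,2.0446
24,0.1375,-0.9278,-0.2772,-0.2520,0.2504,-0.6697,-0.3912,-0.2691,0.8766,-5.6972,4.3046,1.7982
25,0.1312,-0.9218,-0.2927,-0.3705,0.3621,-0.8750,-0.3886,-0.2685,0.8771,-4.4640,3.7546,1.5981
26,0.1230,-0.9137,-0.3115,-0.4507,0.4464,-1.0073,-0.3853,-0.2671,0.8779,-3.4169,3.2840,1.4382
27,0.1135,-0.9042,-0.3323,-0.5015,0.5061,-1.0842,-0.3816,-0.2651,0.8788,-2.5334,2.8906,1.3131
28,0.1032,-0.8937,-0.3543,-0.5300,0.5438,-1.1196,-0.3776,-0.2625,0.8798,-1.7932,2.5684,1.2186
29,0.0925,-0.8827,-0.3767,-0.5417,0.5621,-1.1243,-0.3736,-0.2596,0.8808,-1.1777,2.3098,1.1508
30,0.0817,-0.8714,-0.3990,-0.5411,0.5638,-1.1068,-0.3697,-0.2565,0.8816,-0.6704,2.1062,1.1061
31,0.0710,-0.8603,-0.4207,-0.5316,0.5514,-1.0738,-0.3659,-0.2532,0.8822,-0.2562,1.9487,1.0812
32,0.0606,-0.8495,-0.4417,-0.5156,0.5279,-1.0302,-0.3624,-0.2499,0.8827,0.0783,1.8294,1.0733
33,0.0505,-0.8393,-0.4618,-0.4953,0.4959,-0.9797,-0.3592,-0.2466,0.8830,0.3453,1.7407,1.0793
34,0.0408,-0.8298,-0.4808,-0.4720,0.4581,-0.9254,-0.3562,-0.2434,0.8831,0.5553,1.6764,1.0966
35,0.0316,-0.8210,-0.4987,-0.4470,0.4166,-0.8693,-0.3536,-0.2403,0.8831,0.7175,1.6310,1.1228
36,0.0230,-0.8131,-0.5154,-0.4209,0.3735,-0.8130,-0.3513,-0.2374,0.8829,0.8401,1.5999,1.1557
37,0.0148,-0.8061,-0.5311,-0.3945,0.3303,-0.7575,-0.3492,-0.2346,0.8825,0.9299,1.5796,1.1932
38,0.0072,-0.7999,-0.5457,-0.3682,0.2884,-0.7037,-0.3474,-0.2320,0.8821,0.9930,1.5671,1.2339
39,0.0001,-0.7946,-0.5592,-0.3424,0.2486,-0.6521,-0.3459,-0.2297,0.8816,1.0342,1.5603,1.2762
40,-0.0065,-0.7900,-0.5717,-0.3173,0.2117,-0.6030,-0.3445,-0.2275,0.8810,1.0580,1.5573,1.3191
41,-0.0126,-0.7861,-0.5833,-0.2931,0.1781,-0.5566,-0.3434,-0.2256,0.8803,1.0679,1.5569,1.3617
42,-0.0182,-0.7828,-0.5939,-0.2699,0.1479,-0.5129,-0.3424,-0.2238,0.8796,1.0669,1.5581,1.4032
43,-0.0233,-0.7802,-0.6038,-0.2479,0.1211,-0.4721,-0.3415,-0.2222,0.8789,1.0576,1.5603,1.4432
44,-0.0281,-0.7780,-0.6128,-0.2270,0.0978,-0.4339,-0.3408,-0.2208,0.8781,1.0421,1.5629,1.4812
45,-0.0324,-0.7762,-0.6211,-0.2074,0.0777,-0.3985,-0.3402,-0.2196,0.8774,1.0222,1.5657,1.5171
46,-0.0364,-0.7749,-0.6287,-0.1890,0.0606,-0.3655,-0.3397,-0.2185,0.8767,-117.6288,35.0577,14.5381
47,-0.0763,-0.7056,-0.7264,-3.6052,7.6097,-9.2081,-0.3269,-0.2051,0.8702,30.5036,-6.4751,-1.4520
48,-0.1344,-0.5595,-0.8787,-2.3115,6.6028,-6.1287,-0.3107,-0.1787,0.8558,26.1220,-4.6248,-0.1723
49,-0.1722,-0.4453,-0.9783,-1.5300,4.7286,-3.9552,-0.3049,-0.1560,0.8430,22.3442,-3.4172,1.0272
50,-0.1974,-0.3678,-1.0417,-1.0134,3.0434,-2.4688,-0.3034,-0.1384,0.8334,19.0563,-2.5463,1.8457
51,-0.2139,-0.3201,-1.0802,-0.6396,1.7560,-1.4304,-0.3034,-0.1260,0.8270,16.1484,-1.8625,2.3165
52,-0.2238,-0.2947,-1.1011,-0.3536,0.8108,-0.6828,-0.3037,-0.1183,0.8233,13.5636,-1.2999,2.5560
53,-0.2286,-0.2855,-1.1092,-0.1293,0.1245,-0.1338,-0.3039,-0.1145,0.8219,11.2754,-0.8285,2.6614
54,-0.2294,-0.2876,-1.1080,0.0481,-0.3247,0.2471,-0.3039,-0.1140,0.8222,,,
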